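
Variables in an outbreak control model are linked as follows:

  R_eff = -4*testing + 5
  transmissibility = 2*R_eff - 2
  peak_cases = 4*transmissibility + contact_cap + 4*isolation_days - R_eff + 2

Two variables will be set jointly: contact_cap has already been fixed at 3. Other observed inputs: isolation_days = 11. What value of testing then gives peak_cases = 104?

testing = -1

With contact_cap held at 3:
Substituting into the transmissibility equation gives transmissibility = -8*testing + 8.
Substituting into the peak_cases equation gives peak_cases = -28*testing + 76.
Solve -28*testing + 76 = 104: testing = (104 - 76) / -28 = -1.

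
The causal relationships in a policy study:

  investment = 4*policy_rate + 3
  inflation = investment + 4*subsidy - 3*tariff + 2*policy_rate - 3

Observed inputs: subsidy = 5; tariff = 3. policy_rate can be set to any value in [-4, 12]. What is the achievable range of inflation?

Substituting into the inflation equation gives inflation = 6*policy_rate + 11.
Linear in policy_rate, so extremes are at the endpoints: policy_rate = -4 gives inflation = -13; policy_rate = 12 gives inflation = 83.

-13 to 83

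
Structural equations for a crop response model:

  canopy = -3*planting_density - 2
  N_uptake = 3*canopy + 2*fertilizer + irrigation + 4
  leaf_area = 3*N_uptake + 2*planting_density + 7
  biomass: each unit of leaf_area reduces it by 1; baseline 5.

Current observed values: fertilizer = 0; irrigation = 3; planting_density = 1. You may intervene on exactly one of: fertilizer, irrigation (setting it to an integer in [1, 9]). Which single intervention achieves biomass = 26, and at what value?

set irrigation = 1

Intervening on fertilizer: biomass = -6*fertilizer + 20. Reaching 26 requires fertilizer = -1, outside [1, 9].
Intervening on irrigation: with other inputs at their observed values, biomass = -3*irrigation + 29. Solving for 26 gives irrigation = 1, within [1, 9].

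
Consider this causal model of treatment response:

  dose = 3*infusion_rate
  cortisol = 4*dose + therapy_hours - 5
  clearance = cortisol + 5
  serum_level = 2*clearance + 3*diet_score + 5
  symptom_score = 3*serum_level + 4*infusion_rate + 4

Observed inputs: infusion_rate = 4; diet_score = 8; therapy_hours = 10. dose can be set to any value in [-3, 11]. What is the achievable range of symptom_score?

95 to 431

Intervening on dose fixes its value directly, overriding its dependence on infusion_rate.
Substituting into the cortisol equation gives cortisol = 4*dose + 5.
So clearance = 4*dose + 10.
serum_level becomes 8*dose + 49.
So symptom_score = 24*dose + 167.
Linear in dose, so extremes are at the endpoints: dose = -3 gives symptom_score = 95; dose = 11 gives symptom_score = 431.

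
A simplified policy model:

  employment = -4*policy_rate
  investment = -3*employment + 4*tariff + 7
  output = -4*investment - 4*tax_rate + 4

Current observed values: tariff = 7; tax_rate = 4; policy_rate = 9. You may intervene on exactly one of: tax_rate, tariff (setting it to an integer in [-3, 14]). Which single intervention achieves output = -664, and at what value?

Intervening on tax_rate: output = -4*tax_rate - 568. Reaching -664 requires tax_rate = 24, outside [-3, 14].
Intervening on tariff: with other inputs at their observed values, output = -16*tariff - 472. Solving for -664 gives tariff = 12, within [-3, 14].

set tariff = 12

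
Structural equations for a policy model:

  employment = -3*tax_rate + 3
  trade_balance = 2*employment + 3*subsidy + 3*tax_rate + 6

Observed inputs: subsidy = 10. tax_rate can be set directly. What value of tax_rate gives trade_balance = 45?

tax_rate = -1

Substituting into the trade_balance equation gives trade_balance = -3*tax_rate + 42.
Solve -3*tax_rate + 42 = 45: tax_rate = (45 - 42) / -3 = -1.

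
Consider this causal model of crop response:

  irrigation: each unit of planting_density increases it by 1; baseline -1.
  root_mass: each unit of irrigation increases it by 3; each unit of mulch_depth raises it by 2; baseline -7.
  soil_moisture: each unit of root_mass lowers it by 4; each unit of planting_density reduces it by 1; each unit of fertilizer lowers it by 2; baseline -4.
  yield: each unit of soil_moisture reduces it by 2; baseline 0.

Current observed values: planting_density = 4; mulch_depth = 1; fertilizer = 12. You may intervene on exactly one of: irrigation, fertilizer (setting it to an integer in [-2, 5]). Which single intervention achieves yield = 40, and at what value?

Intervening on irrigation: yield = 24*irrigation + 24. Reaching 40 requires irrigation = 2/3, not an integer.
Intervening on fertilizer: with other inputs at their observed values, yield = 4*fertilizer + 48. Solving for 40 gives fertilizer = -2, within [-2, 5].

set fertilizer = -2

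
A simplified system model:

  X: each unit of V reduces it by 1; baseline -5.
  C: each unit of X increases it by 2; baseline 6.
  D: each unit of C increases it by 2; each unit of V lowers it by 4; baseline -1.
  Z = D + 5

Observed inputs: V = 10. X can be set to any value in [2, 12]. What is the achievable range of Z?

Intervening on X fixes its value directly, overriding its dependence on V.
Substituting into the D equation gives D = 4*X - 29.
Z becomes 4*X - 24.
Linear in X, so extremes are at the endpoints: X = 2 gives Z = -16; X = 12 gives Z = 24.

-16 to 24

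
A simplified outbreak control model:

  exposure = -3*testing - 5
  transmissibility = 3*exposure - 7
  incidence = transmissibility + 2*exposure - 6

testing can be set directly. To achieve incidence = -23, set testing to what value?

testing = -1

Substituting into the transmissibility equation gives transmissibility = -9*testing - 22.
This gives incidence = -15*testing - 38.
Solve -15*testing - 38 = -23: testing = (-23 + 38) / -15 = -1.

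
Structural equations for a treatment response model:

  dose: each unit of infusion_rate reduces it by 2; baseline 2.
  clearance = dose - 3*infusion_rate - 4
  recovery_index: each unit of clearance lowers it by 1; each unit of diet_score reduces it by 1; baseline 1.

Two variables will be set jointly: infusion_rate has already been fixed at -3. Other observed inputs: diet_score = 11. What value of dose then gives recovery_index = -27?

With infusion_rate held at -3:
Intervening on dose fixes its value directly, overriding its dependence on infusion_rate.
Substituting into the clearance equation gives clearance = dose + 5.
recovery_index becomes -dose - 15.
Solve -dose - 15 = -27: dose = (-27 + 15) / -1 = 12.

dose = 12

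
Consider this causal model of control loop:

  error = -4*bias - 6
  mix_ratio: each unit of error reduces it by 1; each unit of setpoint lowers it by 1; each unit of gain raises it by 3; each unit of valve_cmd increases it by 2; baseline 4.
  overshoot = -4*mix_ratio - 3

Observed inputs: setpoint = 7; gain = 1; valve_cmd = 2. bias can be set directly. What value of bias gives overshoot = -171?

Substituting into the mix_ratio equation gives mix_ratio = 4*bias + 10.
This gives overshoot = -16*bias - 43.
Solve -16*bias - 43 = -171: bias = (-171 + 43) / -16 = 8.

bias = 8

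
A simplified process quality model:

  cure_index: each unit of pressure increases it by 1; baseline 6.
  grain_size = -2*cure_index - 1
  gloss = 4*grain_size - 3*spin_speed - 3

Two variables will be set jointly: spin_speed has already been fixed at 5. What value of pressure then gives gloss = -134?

pressure = 8

With spin_speed held at 5:
Substituting into the grain_size equation gives grain_size = -2*pressure - 13.
So gloss = -8*pressure - 70.
Solve -8*pressure - 70 = -134: pressure = (-134 + 70) / -8 = 8.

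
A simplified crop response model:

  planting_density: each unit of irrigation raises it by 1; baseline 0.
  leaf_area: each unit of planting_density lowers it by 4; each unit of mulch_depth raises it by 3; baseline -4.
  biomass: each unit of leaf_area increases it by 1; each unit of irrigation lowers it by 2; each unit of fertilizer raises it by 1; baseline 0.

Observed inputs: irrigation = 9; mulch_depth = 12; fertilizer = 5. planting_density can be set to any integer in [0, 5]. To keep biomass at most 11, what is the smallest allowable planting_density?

planting_density = 2

Intervening on planting_density fixes its value directly, overriding its dependence on irrigation.
Substituting into the leaf_area equation gives leaf_area = -4*planting_density + 32.
biomass becomes -4*planting_density + 19.
Require -4*planting_density + 19 ≤ 11, so planting_density ≥ 2.
The smallest integer in [0, 5] satisfying this is 2.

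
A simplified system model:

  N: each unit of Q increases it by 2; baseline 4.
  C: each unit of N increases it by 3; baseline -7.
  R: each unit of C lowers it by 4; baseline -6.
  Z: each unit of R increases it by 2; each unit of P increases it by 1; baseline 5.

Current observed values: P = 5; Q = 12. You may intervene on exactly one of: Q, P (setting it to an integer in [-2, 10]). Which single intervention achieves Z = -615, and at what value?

Intervening on Q: Z = -48*Q - 42. Reaching -615 requires Q = 191/16, not an integer.
Intervening on P: with other inputs at their observed values, Z = P - 623. Solving for -615 gives P = 8, within [-2, 10].

set P = 8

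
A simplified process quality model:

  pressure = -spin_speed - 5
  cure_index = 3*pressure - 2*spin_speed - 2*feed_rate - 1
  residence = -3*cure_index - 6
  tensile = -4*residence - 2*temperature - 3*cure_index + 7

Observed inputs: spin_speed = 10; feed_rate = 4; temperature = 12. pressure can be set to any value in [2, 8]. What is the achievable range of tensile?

-200 to -38

Intervening on pressure fixes its value directly, overriding its dependence on spin_speed.
Substituting into the cure_index equation gives cure_index = 3*pressure - 29.
Substituting into the residence equation gives residence = -9*pressure + 81.
So tensile = 27*pressure - 254.
Linear in pressure, so extremes are at the endpoints: pressure = 2 gives tensile = -200; pressure = 8 gives tensile = -38.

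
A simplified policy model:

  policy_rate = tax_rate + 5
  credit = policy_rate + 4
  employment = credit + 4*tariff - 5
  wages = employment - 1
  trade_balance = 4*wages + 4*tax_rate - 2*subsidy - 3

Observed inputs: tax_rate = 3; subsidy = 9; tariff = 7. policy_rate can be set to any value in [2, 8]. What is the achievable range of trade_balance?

103 to 127

Intervening on policy_rate fixes its value directly, overriding its dependence on tax_rate.
Substituting into the employment equation gives employment = policy_rate + 27.
Substituting into the wages equation gives wages = policy_rate + 26.
Substituting into the trade_balance equation gives trade_balance = 4*policy_rate + 95.
Linear in policy_rate, so extremes are at the endpoints: policy_rate = 2 gives trade_balance = 103; policy_rate = 8 gives trade_balance = 127.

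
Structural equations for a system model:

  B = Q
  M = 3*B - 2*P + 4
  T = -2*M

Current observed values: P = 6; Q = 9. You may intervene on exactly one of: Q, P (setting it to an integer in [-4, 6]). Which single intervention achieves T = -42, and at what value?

Intervening on Q: T = -6*Q + 16. Reaching -42 requires Q = 29/3, not an integer.
Intervening on P: with other inputs at their observed values, T = 4*P - 62. Solving for -42 gives P = 5, within [-4, 6].

set P = 5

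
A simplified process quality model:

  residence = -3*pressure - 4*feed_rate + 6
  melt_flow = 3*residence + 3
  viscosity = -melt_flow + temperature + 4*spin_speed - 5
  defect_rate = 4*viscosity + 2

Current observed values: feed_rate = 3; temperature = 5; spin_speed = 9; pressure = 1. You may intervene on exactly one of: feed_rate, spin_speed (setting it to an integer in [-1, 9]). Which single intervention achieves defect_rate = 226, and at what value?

Intervening on feed_rate: defect_rate = 48*feed_rate + 98. Reaching 226 requires feed_rate = 8/3, not an integer.
Intervening on spin_speed: with other inputs at their observed values, defect_rate = 16*spin_speed + 98. Solving for 226 gives spin_speed = 8, within [-1, 9].

set spin_speed = 8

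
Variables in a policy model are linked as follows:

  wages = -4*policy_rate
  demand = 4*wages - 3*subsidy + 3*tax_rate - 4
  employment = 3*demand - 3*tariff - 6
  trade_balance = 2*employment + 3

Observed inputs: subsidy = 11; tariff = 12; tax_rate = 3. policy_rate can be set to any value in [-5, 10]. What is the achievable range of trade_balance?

-1209 to 231

Substituting into the demand equation gives demand = -16*policy_rate - 28.
This gives employment = -48*policy_rate - 126.
So trade_balance = -96*policy_rate - 249.
Linear in policy_rate, so extremes are at the endpoints: policy_rate = -5 gives trade_balance = 231; policy_rate = 10 gives trade_balance = -1209.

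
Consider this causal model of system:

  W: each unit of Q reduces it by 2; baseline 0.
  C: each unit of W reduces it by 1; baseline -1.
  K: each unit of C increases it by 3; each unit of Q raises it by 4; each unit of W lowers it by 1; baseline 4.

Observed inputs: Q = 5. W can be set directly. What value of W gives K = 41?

W = -5

Intervening on W fixes its value directly, overriding its dependence on Q.
Substituting into the K equation gives K = -4*W + 21.
Solve -4*W + 21 = 41: W = (41 - 21) / -4 = -5.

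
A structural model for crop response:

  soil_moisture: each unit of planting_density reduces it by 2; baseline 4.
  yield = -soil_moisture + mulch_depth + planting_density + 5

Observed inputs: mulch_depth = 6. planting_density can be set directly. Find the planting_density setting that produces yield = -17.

planting_density = -8

Substituting into the yield equation gives yield = 3*planting_density + 7.
Solve 3*planting_density + 7 = -17: planting_density = (-17 - 7) / 3 = -8.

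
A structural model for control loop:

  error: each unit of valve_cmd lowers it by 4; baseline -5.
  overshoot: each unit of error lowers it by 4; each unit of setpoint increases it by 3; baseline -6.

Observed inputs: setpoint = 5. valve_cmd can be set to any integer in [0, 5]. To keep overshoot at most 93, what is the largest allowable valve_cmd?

Substituting into the overshoot equation gives overshoot = 16*valve_cmd + 29.
Require 16*valve_cmd + 29 ≤ 93, so valve_cmd ≤ 4.
The largest integer in [0, 5] satisfying this is 4.

valve_cmd = 4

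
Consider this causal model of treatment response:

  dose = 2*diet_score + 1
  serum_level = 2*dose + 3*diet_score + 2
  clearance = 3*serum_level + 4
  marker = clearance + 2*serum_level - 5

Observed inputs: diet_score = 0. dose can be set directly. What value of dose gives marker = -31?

Intervening on dose fixes its value directly, overriding its dependence on diet_score.
Substituting into the serum_level equation gives serum_level = 2*dose + 2.
Substituting into the clearance equation gives clearance = 6*dose + 10.
Substituting into the marker equation gives marker = 10*dose + 9.
Solve 10*dose + 9 = -31: dose = (-31 - 9) / 10 = -4.

dose = -4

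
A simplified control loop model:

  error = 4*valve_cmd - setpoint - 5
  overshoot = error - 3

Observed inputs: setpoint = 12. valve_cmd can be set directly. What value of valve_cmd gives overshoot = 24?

Substituting into the error equation gives error = 4*valve_cmd - 17.
This gives overshoot = 4*valve_cmd - 20.
Solve 4*valve_cmd - 20 = 24: valve_cmd = (24 + 20) / 4 = 11.

valve_cmd = 11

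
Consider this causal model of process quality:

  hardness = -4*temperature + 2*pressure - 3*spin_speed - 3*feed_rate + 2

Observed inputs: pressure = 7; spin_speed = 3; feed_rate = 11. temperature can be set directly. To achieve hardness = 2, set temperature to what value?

Substituting into the hardness equation gives hardness = -4*temperature - 26.
Solve -4*temperature - 26 = 2: temperature = (2 + 26) / -4 = -7.

temperature = -7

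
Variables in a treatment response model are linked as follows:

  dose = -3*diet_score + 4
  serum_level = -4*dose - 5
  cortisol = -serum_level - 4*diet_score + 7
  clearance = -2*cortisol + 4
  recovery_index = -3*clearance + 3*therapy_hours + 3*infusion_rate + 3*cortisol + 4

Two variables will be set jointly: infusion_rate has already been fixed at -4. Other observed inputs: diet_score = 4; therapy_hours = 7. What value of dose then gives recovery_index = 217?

dose = 7

With infusion_rate held at -4:
Intervening on dose fixes its value directly, overriding its dependence on diet_score.
Substituting into the cortisol equation gives cortisol = 4*dose - 4.
Substituting into the clearance equation gives clearance = -8*dose + 12.
Substituting into the recovery_index equation gives recovery_index = 36*dose - 35.
Solve 36*dose - 35 = 217: dose = (217 + 35) / 36 = 7.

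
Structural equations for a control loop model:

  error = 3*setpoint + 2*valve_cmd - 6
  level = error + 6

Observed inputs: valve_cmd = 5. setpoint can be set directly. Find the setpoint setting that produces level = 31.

setpoint = 7

Substituting into the error equation gives error = 3*setpoint + 4.
Substituting into the level equation gives level = 3*setpoint + 10.
Solve 3*setpoint + 10 = 31: setpoint = (31 - 10) / 3 = 7.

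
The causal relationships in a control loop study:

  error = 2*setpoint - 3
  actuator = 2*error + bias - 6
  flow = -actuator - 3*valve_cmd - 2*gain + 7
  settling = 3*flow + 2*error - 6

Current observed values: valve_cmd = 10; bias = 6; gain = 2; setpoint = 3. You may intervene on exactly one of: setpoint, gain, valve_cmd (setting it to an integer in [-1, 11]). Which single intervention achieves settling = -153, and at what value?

set gain = 11

Intervening on setpoint: settling = -8*setpoint - 75. Reaching -153 requires setpoint = 39/4, not an integer.
Intervening on gain: with other inputs at their observed values, settling = -6*gain - 87. Solving for -153 gives gain = 11, within [-1, 11].
Intervening on valve_cmd: settling = -9*valve_cmd - 9. Reaching -153 requires valve_cmd = 16, outside [-1, 11].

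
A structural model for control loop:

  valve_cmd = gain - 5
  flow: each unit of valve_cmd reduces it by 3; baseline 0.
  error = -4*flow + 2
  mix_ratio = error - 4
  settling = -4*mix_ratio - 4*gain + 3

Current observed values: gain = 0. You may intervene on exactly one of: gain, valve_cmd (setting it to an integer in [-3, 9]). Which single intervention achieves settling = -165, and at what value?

set gain = 8

Intervening on gain: with other inputs at their observed values, settling = -52*gain + 251. Solving for -165 gives gain = 8, within [-3, 9].
Intervening on valve_cmd: settling = -48*valve_cmd + 11. Reaching -165 requires valve_cmd = 11/3, not an integer.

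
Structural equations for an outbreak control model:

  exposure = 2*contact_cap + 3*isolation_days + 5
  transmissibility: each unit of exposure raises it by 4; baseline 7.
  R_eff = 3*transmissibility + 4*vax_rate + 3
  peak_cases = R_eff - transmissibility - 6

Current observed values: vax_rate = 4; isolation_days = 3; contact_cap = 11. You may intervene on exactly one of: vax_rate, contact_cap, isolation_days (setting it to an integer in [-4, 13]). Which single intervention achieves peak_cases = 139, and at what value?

Intervening on vax_rate: peak_cases = 4*vax_rate + 299. Reaching 139 requires vax_rate = -40, outside [-4, 13].
Intervening on contact_cap: with other inputs at their observed values, peak_cases = 16*contact_cap + 139. Solving for 139 gives contact_cap = 0, within [-4, 13].
Intervening on isolation_days: peak_cases = 24*isolation_days + 243. Reaching 139 requires isolation_days = -13/3, not an integer.

set contact_cap = 0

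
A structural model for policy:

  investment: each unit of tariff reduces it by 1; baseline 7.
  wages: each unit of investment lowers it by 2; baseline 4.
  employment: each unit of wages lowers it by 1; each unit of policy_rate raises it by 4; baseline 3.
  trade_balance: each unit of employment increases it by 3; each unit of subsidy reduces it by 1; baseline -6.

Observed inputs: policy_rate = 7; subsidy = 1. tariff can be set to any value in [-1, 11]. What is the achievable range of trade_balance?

Substituting into the wages equation gives wages = 2*tariff - 10.
This gives employment = -2*tariff + 41.
Substituting into the trade_balance equation gives trade_balance = -6*tariff + 116.
Linear in tariff, so extremes are at the endpoints: tariff = -1 gives trade_balance = 122; tariff = 11 gives trade_balance = 50.

50 to 122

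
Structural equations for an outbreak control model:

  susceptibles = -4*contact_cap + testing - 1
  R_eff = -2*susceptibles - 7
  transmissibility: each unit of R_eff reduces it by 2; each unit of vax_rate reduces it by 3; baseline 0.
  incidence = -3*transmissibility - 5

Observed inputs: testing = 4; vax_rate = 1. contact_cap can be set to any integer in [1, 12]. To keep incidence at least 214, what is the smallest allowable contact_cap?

Substituting into the susceptibles equation gives susceptibles = -4*contact_cap + 3.
So R_eff = 8*contact_cap - 13.
So transmissibility = -16*contact_cap + 23.
Substituting into the incidence equation gives incidence = 48*contact_cap - 74.
Require 48*contact_cap - 74 ≥ 214, so contact_cap ≥ 6.
The smallest integer in [1, 12] satisfying this is 6.

contact_cap = 6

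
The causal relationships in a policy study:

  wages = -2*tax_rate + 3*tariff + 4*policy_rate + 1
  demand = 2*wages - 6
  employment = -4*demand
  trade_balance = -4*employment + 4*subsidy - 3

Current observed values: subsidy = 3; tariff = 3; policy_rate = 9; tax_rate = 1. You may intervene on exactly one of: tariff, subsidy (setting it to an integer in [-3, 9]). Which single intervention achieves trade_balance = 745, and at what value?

Intervening on tariff: with other inputs at their observed values, trade_balance = 96*tariff + 1033. Solving for 745 gives tariff = -3, within [-3, 9].
Intervening on subsidy: trade_balance = 4*subsidy + 1309. Reaching 745 requires subsidy = -141, outside [-3, 9].

set tariff = -3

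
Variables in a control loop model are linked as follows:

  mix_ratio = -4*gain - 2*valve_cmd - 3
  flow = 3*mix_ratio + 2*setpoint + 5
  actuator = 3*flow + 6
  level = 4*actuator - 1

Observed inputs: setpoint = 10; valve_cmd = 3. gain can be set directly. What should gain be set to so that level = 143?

Substituting into the mix_ratio equation gives mix_ratio = -4*gain - 9.
So flow = -12*gain - 2.
This gives actuator = -36*gain.
Substituting into the level equation gives level = -144*gain - 1.
Solve -144*gain - 1 = 143: gain = (143 + 1) / -144 = -1.

gain = -1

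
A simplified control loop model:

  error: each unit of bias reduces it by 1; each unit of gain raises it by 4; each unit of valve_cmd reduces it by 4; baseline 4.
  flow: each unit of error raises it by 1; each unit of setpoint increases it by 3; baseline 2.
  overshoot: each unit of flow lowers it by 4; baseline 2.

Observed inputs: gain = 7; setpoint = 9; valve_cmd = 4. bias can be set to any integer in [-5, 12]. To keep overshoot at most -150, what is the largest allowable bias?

bias = 7

Substituting into the error equation gives error = -bias + 16.
flow becomes -bias + 45.
Substituting into the overshoot equation gives overshoot = 4*bias - 178.
Require 4*bias - 178 ≤ -150, so bias ≤ 7.
The largest integer in [-5, 12] satisfying this is 7.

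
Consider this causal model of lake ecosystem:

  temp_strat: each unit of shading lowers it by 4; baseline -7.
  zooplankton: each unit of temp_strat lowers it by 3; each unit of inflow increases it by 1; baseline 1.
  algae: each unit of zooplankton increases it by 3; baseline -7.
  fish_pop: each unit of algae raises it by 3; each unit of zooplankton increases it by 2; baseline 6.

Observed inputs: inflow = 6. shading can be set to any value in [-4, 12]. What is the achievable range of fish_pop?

-235 to 1877

Substituting into the zooplankton equation gives zooplankton = 12*shading + 28.
Substituting into the algae equation gives algae = 36*shading + 77.
fish_pop becomes 132*shading + 293.
Linear in shading, so extremes are at the endpoints: shading = -4 gives fish_pop = -235; shading = 12 gives fish_pop = 1877.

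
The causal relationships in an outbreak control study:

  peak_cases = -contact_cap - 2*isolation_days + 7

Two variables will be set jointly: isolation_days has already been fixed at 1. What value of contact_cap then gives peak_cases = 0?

With isolation_days held at 1:
Substituting into the peak_cases equation gives peak_cases = -contact_cap + 5.
Solve -contact_cap + 5 = 0: contact_cap = (0 - 5) / -1 = 5.

contact_cap = 5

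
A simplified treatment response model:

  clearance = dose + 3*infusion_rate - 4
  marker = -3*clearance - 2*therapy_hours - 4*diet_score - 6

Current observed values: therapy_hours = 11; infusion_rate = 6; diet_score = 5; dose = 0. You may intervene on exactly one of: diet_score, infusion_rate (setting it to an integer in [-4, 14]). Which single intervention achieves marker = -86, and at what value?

Intervening on diet_score: with other inputs at their observed values, marker = -4*diet_score - 70. Solving for -86 gives diet_score = 4, within [-4, 14].
Intervening on infusion_rate: marker = -9*infusion_rate - 36. Reaching -86 requires infusion_rate = 50/9, not an integer.

set diet_score = 4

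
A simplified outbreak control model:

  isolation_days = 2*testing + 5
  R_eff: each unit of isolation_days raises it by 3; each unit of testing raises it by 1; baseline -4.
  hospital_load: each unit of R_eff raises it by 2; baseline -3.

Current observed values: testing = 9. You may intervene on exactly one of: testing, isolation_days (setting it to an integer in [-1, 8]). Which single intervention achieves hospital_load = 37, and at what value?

Intervening on testing: hospital_load = 14*testing + 19. Reaching 37 requires testing = 9/7, not an integer.
Intervening on isolation_days: with other inputs at their observed values, hospital_load = 6*isolation_days + 7. Solving for 37 gives isolation_days = 5, within [-1, 8].

set isolation_days = 5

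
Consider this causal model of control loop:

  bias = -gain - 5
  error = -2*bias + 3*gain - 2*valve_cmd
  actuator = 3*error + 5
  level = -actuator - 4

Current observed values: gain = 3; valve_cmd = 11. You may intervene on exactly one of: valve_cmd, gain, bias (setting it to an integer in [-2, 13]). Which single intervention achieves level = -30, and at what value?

Intervening on valve_cmd: with other inputs at their observed values, level = 6*valve_cmd - 84. Solving for -30 gives valve_cmd = 9, within [-2, 13].
Intervening on gain: level = -15*gain + 27. Reaching -30 requires gain = 19/5, not an integer.
Intervening on bias: level = 6*bias + 30. Reaching -30 requires bias = -10, outside [-2, 13].

set valve_cmd = 9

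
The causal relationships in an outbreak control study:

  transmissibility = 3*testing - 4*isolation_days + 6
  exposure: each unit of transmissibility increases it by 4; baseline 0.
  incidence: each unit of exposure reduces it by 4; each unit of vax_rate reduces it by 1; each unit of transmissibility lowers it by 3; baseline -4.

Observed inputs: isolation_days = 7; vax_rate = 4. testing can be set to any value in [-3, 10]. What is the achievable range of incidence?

Substituting into the transmissibility equation gives transmissibility = 3*testing - 22.
This gives exposure = 12*testing - 88.
incidence becomes -57*testing + 410.
Linear in testing, so extremes are at the endpoints: testing = -3 gives incidence = 581; testing = 10 gives incidence = -160.

-160 to 581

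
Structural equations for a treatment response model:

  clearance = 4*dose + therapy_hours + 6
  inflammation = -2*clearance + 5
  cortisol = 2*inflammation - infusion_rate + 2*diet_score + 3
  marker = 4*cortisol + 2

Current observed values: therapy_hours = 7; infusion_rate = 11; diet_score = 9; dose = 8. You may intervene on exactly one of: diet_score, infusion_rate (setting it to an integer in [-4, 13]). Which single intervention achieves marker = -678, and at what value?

set diet_score = 4

Intervening on diet_score: with other inputs at their observed values, marker = 8*diet_score - 710. Solving for -678 gives diet_score = 4, within [-4, 13].
Intervening on infusion_rate: marker = -4*infusion_rate - 594. Reaching -678 requires infusion_rate = 21, outside [-4, 13].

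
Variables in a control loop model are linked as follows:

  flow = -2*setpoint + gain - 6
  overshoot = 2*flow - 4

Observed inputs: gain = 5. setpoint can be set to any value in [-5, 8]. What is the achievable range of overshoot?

-38 to 14

Substituting into the flow equation gives flow = -2*setpoint - 1.
So overshoot = -4*setpoint - 6.
Linear in setpoint, so extremes are at the endpoints: setpoint = -5 gives overshoot = 14; setpoint = 8 gives overshoot = -38.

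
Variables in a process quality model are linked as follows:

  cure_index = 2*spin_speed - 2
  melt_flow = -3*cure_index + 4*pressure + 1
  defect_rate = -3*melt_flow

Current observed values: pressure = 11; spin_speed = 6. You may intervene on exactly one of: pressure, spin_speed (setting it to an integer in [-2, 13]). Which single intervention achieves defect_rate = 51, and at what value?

set pressure = 3

Intervening on pressure: with other inputs at their observed values, defect_rate = -12*pressure + 87. Solving for 51 gives pressure = 3, within [-2, 13].
Intervening on spin_speed: defect_rate = 18*spin_speed - 153. Reaching 51 requires spin_speed = 34/3, not an integer.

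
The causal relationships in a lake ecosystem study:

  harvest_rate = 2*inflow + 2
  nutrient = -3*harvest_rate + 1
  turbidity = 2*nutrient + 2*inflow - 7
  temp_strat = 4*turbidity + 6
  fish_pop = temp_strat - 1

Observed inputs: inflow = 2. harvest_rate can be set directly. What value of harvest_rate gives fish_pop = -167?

Intervening on harvest_rate fixes its value directly, overriding its dependence on inflow.
Substituting into the turbidity equation gives turbidity = -6*harvest_rate - 1.
Substituting into the temp_strat equation gives temp_strat = -24*harvest_rate + 2.
Substituting into the fish_pop equation gives fish_pop = -24*harvest_rate + 1.
Solve -24*harvest_rate + 1 = -167: harvest_rate = (-167 - 1) / -24 = 7.

harvest_rate = 7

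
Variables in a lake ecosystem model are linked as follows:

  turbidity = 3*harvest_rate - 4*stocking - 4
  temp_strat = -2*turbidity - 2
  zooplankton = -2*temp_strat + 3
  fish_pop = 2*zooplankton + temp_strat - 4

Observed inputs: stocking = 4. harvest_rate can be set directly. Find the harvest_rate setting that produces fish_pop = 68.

harvest_rate = 10

Substituting into the turbidity equation gives turbidity = 3*harvest_rate - 20.
Substituting into the temp_strat equation gives temp_strat = -6*harvest_rate + 38.
Substituting into the zooplankton equation gives zooplankton = 12*harvest_rate - 73.
This gives fish_pop = 18*harvest_rate - 112.
Solve 18*harvest_rate - 112 = 68: harvest_rate = (68 + 112) / 18 = 10.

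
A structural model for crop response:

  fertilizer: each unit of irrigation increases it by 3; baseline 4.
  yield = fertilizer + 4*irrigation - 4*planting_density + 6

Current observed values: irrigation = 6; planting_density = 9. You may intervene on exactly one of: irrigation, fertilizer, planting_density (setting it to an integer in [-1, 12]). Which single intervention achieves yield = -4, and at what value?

set fertilizer = 2

Intervening on irrigation: yield = 7*irrigation - 26. Reaching -4 requires irrigation = 22/7, not an integer.
Intervening on fertilizer: with other inputs at their observed values, yield = fertilizer - 6. Solving for -4 gives fertilizer = 2, within [-1, 12].
Intervening on planting_density: yield = -4*planting_density + 52. Reaching -4 requires planting_density = 14, outside [-1, 12].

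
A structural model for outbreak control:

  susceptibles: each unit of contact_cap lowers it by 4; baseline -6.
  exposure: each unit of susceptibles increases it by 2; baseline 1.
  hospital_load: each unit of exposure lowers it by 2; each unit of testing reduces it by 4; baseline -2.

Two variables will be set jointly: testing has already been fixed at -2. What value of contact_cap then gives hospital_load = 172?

With testing held at -2:
Substituting into the exposure equation gives exposure = -8*contact_cap - 11.
Substituting into the hospital_load equation gives hospital_load = 16*contact_cap + 28.
Solve 16*contact_cap + 28 = 172: contact_cap = (172 - 28) / 16 = 9.

contact_cap = 9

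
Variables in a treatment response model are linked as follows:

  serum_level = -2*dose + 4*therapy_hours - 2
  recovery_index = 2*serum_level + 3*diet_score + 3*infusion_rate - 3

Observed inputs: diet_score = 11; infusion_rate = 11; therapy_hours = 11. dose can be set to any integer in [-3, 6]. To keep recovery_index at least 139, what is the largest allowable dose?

Substituting into the serum_level equation gives serum_level = -2*dose + 42.
This gives recovery_index = -4*dose + 147.
Require -4*dose + 147 ≥ 139, so dose ≤ 2.
The largest integer in [-3, 6] satisfying this is 2.

dose = 2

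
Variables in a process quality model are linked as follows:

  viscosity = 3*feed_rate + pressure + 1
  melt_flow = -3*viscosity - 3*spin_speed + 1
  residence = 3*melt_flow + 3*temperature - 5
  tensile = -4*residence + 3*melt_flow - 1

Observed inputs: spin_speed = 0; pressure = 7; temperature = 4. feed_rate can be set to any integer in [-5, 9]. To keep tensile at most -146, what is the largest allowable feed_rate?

Substituting into the viscosity equation gives viscosity = 3*feed_rate + 8.
Substituting into the melt_flow equation gives melt_flow = -9*feed_rate - 23.
residence becomes -27*feed_rate - 62.
Substituting into the tensile equation gives tensile = 81*feed_rate + 178.
Require 81*feed_rate + 178 ≤ -146, so feed_rate ≤ -4.
The largest integer in [-5, 9] satisfying this is -4.

feed_rate = -4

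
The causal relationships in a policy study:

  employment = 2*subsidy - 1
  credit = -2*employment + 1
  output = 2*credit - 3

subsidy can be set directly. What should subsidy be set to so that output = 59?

Substituting into the credit equation gives credit = -4*subsidy + 3.
output becomes -8*subsidy + 3.
Solve -8*subsidy + 3 = 59: subsidy = (59 - 3) / -8 = -7.

subsidy = -7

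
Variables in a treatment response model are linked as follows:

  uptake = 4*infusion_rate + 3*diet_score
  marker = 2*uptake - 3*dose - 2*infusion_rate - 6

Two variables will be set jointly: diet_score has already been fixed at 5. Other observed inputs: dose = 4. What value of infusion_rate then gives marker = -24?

With diet_score held at 5:
Substituting into the uptake equation gives uptake = 4*infusion_rate + 15.
Substituting into the marker equation gives marker = 6*infusion_rate + 12.
Solve 6*infusion_rate + 12 = -24: infusion_rate = (-24 - 12) / 6 = -6.

infusion_rate = -6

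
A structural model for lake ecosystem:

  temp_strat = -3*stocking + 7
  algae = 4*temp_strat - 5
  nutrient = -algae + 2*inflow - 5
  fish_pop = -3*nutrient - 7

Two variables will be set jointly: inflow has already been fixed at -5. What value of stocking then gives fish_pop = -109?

stocking = 6

With inflow held at -5:
Substituting into the algae equation gives algae = -12*stocking + 23.
Substituting into the nutrient equation gives nutrient = 12*stocking - 38.
This gives fish_pop = -36*stocking + 107.
Solve -36*stocking + 107 = -109: stocking = (-109 - 107) / -36 = 6.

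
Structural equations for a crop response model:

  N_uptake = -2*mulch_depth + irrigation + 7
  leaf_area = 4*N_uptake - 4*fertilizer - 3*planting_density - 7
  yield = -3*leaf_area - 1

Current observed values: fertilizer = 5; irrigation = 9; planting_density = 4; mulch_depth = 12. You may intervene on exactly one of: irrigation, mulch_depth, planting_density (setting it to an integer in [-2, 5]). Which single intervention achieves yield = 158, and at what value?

set planting_density = -2

Intervening on irrigation: yield = -12*irrigation + 320. Reaching 158 requires irrigation = 27/2, not an integer.
Intervening on mulch_depth: yield = 24*mulch_depth - 76. Reaching 158 requires mulch_depth = 39/4, not an integer.
Intervening on planting_density: with other inputs at their observed values, yield = 9*planting_density + 176. Solving for 158 gives planting_density = -2, within [-2, 5].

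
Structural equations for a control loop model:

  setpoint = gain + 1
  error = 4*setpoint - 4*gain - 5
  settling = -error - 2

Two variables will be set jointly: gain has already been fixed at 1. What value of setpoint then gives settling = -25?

With gain held at 1:
Intervening on setpoint fixes its value directly, overriding its dependence on gain.
Substituting into the error equation gives error = 4*setpoint - 9.
So settling = -4*setpoint + 7.
Solve -4*setpoint + 7 = -25: setpoint = (-25 - 7) / -4 = 8.

setpoint = 8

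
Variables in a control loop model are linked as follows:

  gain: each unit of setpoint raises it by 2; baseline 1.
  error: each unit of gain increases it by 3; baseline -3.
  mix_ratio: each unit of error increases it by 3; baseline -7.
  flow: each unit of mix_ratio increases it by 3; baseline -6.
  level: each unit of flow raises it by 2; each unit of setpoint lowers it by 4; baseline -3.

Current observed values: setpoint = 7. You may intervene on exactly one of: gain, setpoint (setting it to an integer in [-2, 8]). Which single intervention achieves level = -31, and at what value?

set gain = 2

Intervening on gain: with other inputs at their observed values, level = 54*gain - 139. Solving for -31 gives gain = 2, within [-2, 8].
Intervening on setpoint: level = 104*setpoint - 57. Reaching -31 requires setpoint = 1/4, not an integer.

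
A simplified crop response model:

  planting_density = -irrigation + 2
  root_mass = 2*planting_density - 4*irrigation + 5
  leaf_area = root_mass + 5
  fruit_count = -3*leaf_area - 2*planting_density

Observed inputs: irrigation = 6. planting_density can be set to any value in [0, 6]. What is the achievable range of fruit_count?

-6 to 42

Intervening on planting_density fixes its value directly, overriding its dependence on irrigation.
Substituting into the root_mass equation gives root_mass = 2*planting_density - 19.
Substituting into the leaf_area equation gives leaf_area = 2*planting_density - 14.
Substituting into the fruit_count equation gives fruit_count = -8*planting_density + 42.
Linear in planting_density, so extremes are at the endpoints: planting_density = 0 gives fruit_count = 42; planting_density = 6 gives fruit_count = -6.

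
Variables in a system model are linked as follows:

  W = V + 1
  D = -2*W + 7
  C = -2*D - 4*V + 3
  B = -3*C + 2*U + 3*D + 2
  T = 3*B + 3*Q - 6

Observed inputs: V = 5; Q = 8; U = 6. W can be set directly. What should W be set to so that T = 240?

Intervening on W fixes its value directly, overriding its dependence on V.
Substituting into the C equation gives C = 4*W - 31.
Substituting into the B equation gives B = -18*W + 128.
Substituting into the T equation gives T = -54*W + 402.
Solve -54*W + 402 = 240: W = (240 - 402) / -54 = 3.

W = 3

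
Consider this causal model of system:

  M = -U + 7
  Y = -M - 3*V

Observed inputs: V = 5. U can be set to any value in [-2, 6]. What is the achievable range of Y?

Substituting into the Y equation gives Y = U - 22.
Linear in U, so extremes are at the endpoints: U = -2 gives Y = -24; U = 6 gives Y = -16.

-24 to -16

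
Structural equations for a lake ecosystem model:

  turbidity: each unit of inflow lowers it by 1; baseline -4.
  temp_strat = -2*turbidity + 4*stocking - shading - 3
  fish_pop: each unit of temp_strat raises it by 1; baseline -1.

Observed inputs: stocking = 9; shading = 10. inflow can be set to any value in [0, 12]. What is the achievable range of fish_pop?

30 to 54

Substituting into the temp_strat equation gives temp_strat = 2*inflow + 31.
Substituting into the fish_pop equation gives fish_pop = 2*inflow + 30.
Linear in inflow, so extremes are at the endpoints: inflow = 0 gives fish_pop = 30; inflow = 12 gives fish_pop = 54.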